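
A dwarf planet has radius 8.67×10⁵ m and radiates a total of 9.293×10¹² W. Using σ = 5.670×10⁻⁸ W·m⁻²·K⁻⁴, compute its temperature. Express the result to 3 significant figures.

Surface area A = 4πR² = 4π(8.67×10⁵ m)² = 9.44600×10¹² m².
P = σAT⁴ ⇒ T = (P/(σA))^(1/4) = (9.293×10¹²/(5.670×10⁻⁸×9.44600×10¹²))^(1/4) = 64.5 K.

T ≈ 64.5 K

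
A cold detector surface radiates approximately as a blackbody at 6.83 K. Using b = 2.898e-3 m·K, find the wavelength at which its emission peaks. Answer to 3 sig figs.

λ_max ≈ 4.24×10⁻⁴ m

Wien's displacement law: λ_max = b/T = (2.898×10⁻³ m·K)/(6.83 K) = 4.243×10⁻⁴ m.
That is 4.24×10⁻⁴ m, in the infrared range.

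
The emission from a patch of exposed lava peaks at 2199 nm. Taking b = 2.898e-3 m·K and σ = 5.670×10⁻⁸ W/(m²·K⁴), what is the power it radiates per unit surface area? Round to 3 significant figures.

Wien's law: T = b/λ_max = 2.898×10⁻³/2.199×10⁻⁶ = 1317.87 K.
Then I = σT⁴ = 5.670×10⁻⁸×(1317.87)⁴ = 1.71×10⁵ W/m².

I ≈ 1.71×10⁵ W/m²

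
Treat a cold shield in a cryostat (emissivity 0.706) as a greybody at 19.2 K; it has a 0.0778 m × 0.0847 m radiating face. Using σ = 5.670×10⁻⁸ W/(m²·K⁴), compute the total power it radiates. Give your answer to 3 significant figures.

P ≈ 3.58×10⁻⁵ W

Area A = 0.0778 × 0.0847 = 6.58966×10⁻³ m².
P = εσAT⁴ = 0.706 × 5.670×10⁻⁸ × 6.58966×10⁻³ × (19.2)⁴ = 3.58×10⁻⁵ W.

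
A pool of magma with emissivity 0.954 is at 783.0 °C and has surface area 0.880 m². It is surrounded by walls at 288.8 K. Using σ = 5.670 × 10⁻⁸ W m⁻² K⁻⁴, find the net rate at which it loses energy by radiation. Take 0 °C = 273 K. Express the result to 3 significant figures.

T = 783.0 °C + 273 = 1056.0 K.
Area A = 0.880 m².
Net radiated power P_net = εσA(T⁴ − T₀⁴) = 0.954×5.670×10⁻⁸×0.880×(1056.0⁴ − 288.8⁴).
T⁴ − T₀⁴ = 1.24353×10¹² − 6.95647×10⁹ = 1.23657×10¹² K⁴, so P_net = 5.89×10⁴ W.

Net loss ≈ 5.89×10⁴ W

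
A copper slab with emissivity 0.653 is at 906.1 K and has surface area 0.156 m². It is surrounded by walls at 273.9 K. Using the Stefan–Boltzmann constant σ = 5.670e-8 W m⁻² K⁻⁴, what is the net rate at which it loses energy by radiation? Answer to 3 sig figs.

Net loss ≈ 3.86×10³ W

Area A = 0.156 m².
Net radiated power P_net = εσA(T⁴ − T₀⁴) = 0.653×5.670×10⁻⁸×0.156×(906.1⁴ − 273.9⁴).
T⁴ − T₀⁴ = 6.74069×10¹¹ − 5.62818×10⁹ = 6.68441×10¹¹ K⁴, so P_net = 3.86×10³ W.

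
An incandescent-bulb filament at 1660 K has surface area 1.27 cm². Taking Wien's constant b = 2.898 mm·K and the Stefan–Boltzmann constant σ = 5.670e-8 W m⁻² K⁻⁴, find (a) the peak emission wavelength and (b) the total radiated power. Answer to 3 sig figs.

λ_max ≈ 1.75×10³ nm; P ≈ 54.7 W

(a) λ_max = b/T = 2.898×10⁻³/1660 = 1.746×10⁻⁶ m = 1.75×10³ nm.
Area A = 1.27 cm² = 1.27×10⁻⁴ m².
(b) P = σAT⁴ = 5.670×10⁻⁸×1.27×10⁻⁴×(1660)⁴ = 54.7 W.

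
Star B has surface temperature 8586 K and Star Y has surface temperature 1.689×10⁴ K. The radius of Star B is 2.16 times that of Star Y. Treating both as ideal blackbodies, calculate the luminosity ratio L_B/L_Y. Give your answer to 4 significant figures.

L_B/L_Y ≈ 0.3116

L ∝ R²T⁴, so L_B/L_Y = (R_B/R_Y)²(T_B/T_Y)⁴ = (2.16)² × (8586/1.689×10⁴)⁴ = 4.6656 × 0.0667798 = 0.3116.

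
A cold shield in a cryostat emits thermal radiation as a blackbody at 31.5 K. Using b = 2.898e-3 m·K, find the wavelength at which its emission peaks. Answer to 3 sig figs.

λ_max ≈ 92.0 μm

Wien's displacement law: λ_max = b/T = (2.898×10⁻³ m·K)/(31.5 K) = 9.200×10⁻⁵ m.
That is 92.0 μm, in the infrared range.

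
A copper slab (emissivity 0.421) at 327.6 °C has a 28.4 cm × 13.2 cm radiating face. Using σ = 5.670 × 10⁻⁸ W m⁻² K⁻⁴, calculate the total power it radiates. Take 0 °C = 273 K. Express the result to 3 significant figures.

P ≈ 116 W

T = 327.6 °C + 273 = 600.6 K.
Area A = 0.284 × 0.132 = 0.037488 m².
P = εσAT⁴ = 0.421 × 5.670×10⁻⁸ × 0.037488 × (600.6)⁴ = 116 W.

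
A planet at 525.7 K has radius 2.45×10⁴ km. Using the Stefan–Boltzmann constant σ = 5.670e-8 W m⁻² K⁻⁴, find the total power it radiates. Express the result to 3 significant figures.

Surface area A = 4πR² = 4π(2.45×10⁷ m)² = 7.54296×10¹⁵ m².
P = σAT⁴ = 5.670×10⁻⁸ × 7.54296×10¹⁵ × (525.7)⁴ = 3.27×10¹⁹ W.

P ≈ 3.27×10¹⁹ W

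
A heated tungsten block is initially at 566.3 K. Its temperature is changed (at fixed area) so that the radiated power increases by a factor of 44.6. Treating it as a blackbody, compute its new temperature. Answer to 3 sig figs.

T₂ ≈ 1.46×10³ K

P ∝ T⁴, so T₂/T₁ = (P₂/P₁)^(1/4) = (44.6)^(1/4) = 2.58425.
T₂ = 566.3 × 2.58425 = 1.46×10³ K.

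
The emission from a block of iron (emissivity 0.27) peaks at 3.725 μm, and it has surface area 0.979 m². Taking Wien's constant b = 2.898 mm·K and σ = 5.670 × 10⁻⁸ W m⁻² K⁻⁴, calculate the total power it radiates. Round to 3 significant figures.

P ≈ 5.49×10³ W

Wien's law: T = b/λ_max = 2.898×10⁻³/3.725×10⁻⁶ = 777.987 K.
Area A = 0.979 m².
Then P = εσAT⁴ = 0.27×5.670×10⁻⁸×0.979×(777.987)⁴ = 5.49×10³ W.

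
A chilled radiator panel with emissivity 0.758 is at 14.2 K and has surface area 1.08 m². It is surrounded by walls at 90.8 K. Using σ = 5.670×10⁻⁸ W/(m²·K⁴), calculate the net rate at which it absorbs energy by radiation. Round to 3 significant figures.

Area A = 1.08 m².
Net radiated power P_net = εσA(T⁴ − T₀⁴) = 0.758×5.670×10⁻⁸×1.08×(14.2⁴ − 90.8⁴).
T⁴ − T₀⁴ = 40658.7 − 6.79741×10⁷ = -6.79334×10⁷ K⁴, so P_net = -3.15 W — negative, meaning a net gain of 3.15 W.

Net gain ≈ 3.15 W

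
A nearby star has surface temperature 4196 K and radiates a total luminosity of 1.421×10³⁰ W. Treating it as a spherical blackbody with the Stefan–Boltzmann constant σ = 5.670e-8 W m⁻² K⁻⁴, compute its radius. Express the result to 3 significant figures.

R ≈ 8.02×10¹⁰ m

L = 4πR²σT⁴ ⇒ R = √(L/(4πσT⁴)).
σT⁴ = 1.75762×10⁷ W/m², so R = √(1.421×10³⁰/(4π×1.75762×10⁷)) = 8.02×10¹⁰ m.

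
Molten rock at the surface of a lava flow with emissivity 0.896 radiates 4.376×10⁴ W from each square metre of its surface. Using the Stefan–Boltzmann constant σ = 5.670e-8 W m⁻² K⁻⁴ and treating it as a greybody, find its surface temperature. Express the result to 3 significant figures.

T ≈ 963 K

I = εσT⁴, so T = (I/εσ)^(1/4) = (4.376×10⁴/(0.896×5.670×10⁻⁸))^(1/4) = 963 K.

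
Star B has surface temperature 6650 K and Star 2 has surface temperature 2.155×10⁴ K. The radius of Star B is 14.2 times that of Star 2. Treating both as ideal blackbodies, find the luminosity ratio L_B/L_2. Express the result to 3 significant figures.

L ∝ R²T⁴, so L_B/L_2 = (R_B/R_2)²(T_B/T_2)⁴ = (14.2)² × (6650/2.155×10⁴)⁴ = 201.64 × 9.06771×10⁻³ = 1.83.

L_B/L_2 ≈ 1.83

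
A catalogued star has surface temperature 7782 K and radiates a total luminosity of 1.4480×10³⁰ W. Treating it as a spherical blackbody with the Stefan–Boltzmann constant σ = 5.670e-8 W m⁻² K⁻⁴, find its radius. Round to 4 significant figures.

L = 4πR²σT⁴ ⇒ R = √(L/(4πσT⁴)).
σT⁴ = 2.07945×10⁸ W/m², so R = √(1.4480×10³⁰/(4π×2.07945×10⁸)) = 2.354×10¹⁰ m.

R ≈ 2.354×10¹⁰ m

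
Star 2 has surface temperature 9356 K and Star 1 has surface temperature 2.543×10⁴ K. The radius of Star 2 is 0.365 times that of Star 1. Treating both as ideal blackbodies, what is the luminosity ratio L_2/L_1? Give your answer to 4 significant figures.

L ∝ R²T⁴, so L_2/L_1 = (R_2/R_1)²(T_2/T_1)⁴ = (0.365)² × (9356/2.543×10⁴)⁴ = 0.133225 × 0.0183221 = 2.441×10⁻³.

L_2/L_1 ≈ 2.441×10⁻³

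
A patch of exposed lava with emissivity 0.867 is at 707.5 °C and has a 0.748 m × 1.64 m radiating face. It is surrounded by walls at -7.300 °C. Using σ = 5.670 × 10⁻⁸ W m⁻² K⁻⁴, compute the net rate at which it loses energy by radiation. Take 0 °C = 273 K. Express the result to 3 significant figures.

T = 707.5 °C + 273 = 980.5 K.
Surroundings: T = -7.300 °C + 273 = 265.700 K.
Area A = 0.748 × 1.64 = 1.22672 m².
Net radiated power P_net = εσA(T⁴ − T₀⁴) = 0.867×5.670×10⁻⁸×1.22672×(980.5⁴ − 265.700⁴).
T⁴ − T₀⁴ = 9.24252×10¹¹ − 4.98386×10⁹ = 9.19268×10¹¹ K⁴, so P_net = 5.54×10⁴ W.

Net loss ≈ 5.54×10⁴ W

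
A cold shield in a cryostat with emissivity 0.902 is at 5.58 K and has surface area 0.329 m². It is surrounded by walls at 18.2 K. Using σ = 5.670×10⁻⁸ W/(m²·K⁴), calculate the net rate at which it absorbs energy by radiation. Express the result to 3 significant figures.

Net gain ≈ 1.83×10⁻³ W

Area A = 0.329 m².
Net radiated power P_net = εσA(T⁴ − T₀⁴) = 0.902×5.670×10⁻⁸×0.329×(5.58⁴ − 18.2⁴).
T⁴ − T₀⁴ = 969.475 − 1.09720×10⁵ = -1.08751×10⁵ K⁴, so P_net = -1.83×10⁻³ W — negative, meaning a net gain of 1.83×10⁻³ W.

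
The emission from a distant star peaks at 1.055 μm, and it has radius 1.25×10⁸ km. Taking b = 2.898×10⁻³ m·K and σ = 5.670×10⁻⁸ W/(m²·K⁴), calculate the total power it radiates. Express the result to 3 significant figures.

Wien's law: T = b/λ_max = 2.898×10⁻³/1.055×10⁻⁶ = 2746.92 K.
Surface area A = 4πR² = 4π(1.25×10¹¹ m)² = 1.96350×10²³ m².
Then P = σAT⁴ = 5.670×10⁻⁸×1.96350×10²³×(2746.92)⁴ = 6.34×10²⁹ W.

P ≈ 6.34×10²⁹ W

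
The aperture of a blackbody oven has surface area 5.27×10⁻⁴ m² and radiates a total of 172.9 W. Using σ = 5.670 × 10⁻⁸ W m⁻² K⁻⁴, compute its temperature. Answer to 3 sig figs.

T ≈ 1.55×10³ K

Area A = 5.27×10⁻⁴ m².
P = σAT⁴ ⇒ T = (P/(σA))^(1/4) = (172.9/(5.670×10⁻⁸×5.27×10⁻⁴))^(1/4) = 1.55×10³ K.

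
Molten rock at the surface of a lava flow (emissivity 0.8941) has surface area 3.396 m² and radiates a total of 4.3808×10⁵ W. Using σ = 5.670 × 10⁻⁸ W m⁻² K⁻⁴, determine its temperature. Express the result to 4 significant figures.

Area A = 3.396 m².
P = εσAT⁴ ⇒ T = (P/(εσA))^(1/4) = (4.3808×10⁵/(0.8941×5.670×10⁻⁸×3.396))^(1/4) = 1263 K.

T ≈ 1263 K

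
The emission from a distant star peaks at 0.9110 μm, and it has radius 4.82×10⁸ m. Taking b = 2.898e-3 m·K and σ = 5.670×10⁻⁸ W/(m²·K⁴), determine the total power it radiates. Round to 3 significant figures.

P ≈ 1.70×10²⁵ W

Wien's law: T = b/λ_max = 2.898×10⁻³/9.110×10⁻⁷ = 3181.12 K.
Surface area A = 4πR² = 4π(4.82×10⁸ m)² = 2.91947×10¹⁸ m².
Then P = σAT⁴ = 5.670×10⁻⁸×2.91947×10¹⁸×(3181.12)⁴ = 1.70×10²⁵ W.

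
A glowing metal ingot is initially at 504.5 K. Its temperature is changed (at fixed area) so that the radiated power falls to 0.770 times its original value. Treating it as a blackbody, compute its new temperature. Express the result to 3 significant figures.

T₂ ≈ 473 K

P ∝ T⁴, so T₂/T₁ = (P₂/P₁)^(1/4) = (0.770)^(1/4) = 0.936748.
T₂ = 504.5 × 0.936748 = 473 K.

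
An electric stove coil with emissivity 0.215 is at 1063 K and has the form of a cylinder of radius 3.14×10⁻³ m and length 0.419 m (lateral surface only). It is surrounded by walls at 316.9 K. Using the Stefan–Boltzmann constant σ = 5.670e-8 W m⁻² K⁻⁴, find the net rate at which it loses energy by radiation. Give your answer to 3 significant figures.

Lateral area A = 2πrL = 2π×3.14×10⁻³×0.419 = 8.26654×10⁻³ m².
Net radiated power P_net = εσA(T⁴ − T₀⁴) = 0.215×5.670×10⁻⁸×8.26654×10⁻³×(1063⁴ − 316.9⁴).
T⁴ − T₀⁴ = 1.27683×10¹² − 1.00853×10¹⁰ = 1.26674×10¹² K⁴, so P_net = 128 W.

Net loss ≈ 128 W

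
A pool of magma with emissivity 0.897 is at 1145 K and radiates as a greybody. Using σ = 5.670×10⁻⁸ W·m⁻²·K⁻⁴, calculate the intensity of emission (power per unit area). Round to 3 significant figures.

Stefan–Boltzmann: I = εσT⁴ = 0.897 × 5.670×10⁻⁸ × (1145)⁴ = 8.74×10⁴ W/m².

I ≈ 8.74×10⁴ W/m²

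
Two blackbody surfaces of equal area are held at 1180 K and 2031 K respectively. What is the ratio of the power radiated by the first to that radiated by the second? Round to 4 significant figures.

With equal areas, P₁/P₂ = (T₁/T₂)⁴ = (1180/2031)⁴ = 0.1139.

P₁/P₂ ≈ 0.1139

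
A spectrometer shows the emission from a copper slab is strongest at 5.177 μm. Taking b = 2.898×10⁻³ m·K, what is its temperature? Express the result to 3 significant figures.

T ≈ 560 K

Wien's law gives T = b/λ_max = (2.898×10⁻³ m·K)/(5.177×10⁻⁶ m) = 560 K.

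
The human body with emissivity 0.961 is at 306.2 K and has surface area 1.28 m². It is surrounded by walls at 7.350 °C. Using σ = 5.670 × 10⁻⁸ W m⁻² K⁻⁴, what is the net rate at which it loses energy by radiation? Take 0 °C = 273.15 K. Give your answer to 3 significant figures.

Surroundings: T = 7.350 °C + 273.15 = 280.500 K.
Area A = 1.28 m².
Net radiated power P_net = εσA(T⁴ − T₀⁴) = 0.961×5.670×10⁻⁸×1.28×(306.2⁴ − 280.500⁴).
T⁴ − T₀⁴ = 8.79065×10⁹ − 6.19058×10⁹ = 2.60007×10⁹ K⁴, so P_net = 181 W.

Net loss ≈ 181 W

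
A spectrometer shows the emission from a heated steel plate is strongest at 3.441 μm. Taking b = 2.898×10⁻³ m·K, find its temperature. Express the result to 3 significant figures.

T ≈ 842 K

Wien's law gives T = b/λ_max = (2.898×10⁻³ m·K)/(3.441×10⁻⁶ m) = 842 K.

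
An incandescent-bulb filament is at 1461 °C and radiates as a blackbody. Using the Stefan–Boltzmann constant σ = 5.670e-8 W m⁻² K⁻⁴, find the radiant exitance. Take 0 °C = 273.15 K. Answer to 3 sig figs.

I ≈ 5.13×10⁵ W/m²

T = 1461 °C + 273.15 = 1734.15 K.
Stefan–Boltzmann: I = σT⁴ = 5.670×10⁻⁸ × (1734.15)⁴ = 5.13×10⁵ W/m².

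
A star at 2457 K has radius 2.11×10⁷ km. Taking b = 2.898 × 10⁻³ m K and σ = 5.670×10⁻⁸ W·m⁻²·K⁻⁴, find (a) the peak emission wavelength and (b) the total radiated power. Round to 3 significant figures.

λ_max ≈ 1.18 μm; P ≈ 1.16×10²⁸ W

(a) λ_max = b/T = 2.898×10⁻³/2457 = 1.179×10⁻⁶ m = 1.18 μm.
Surface area A = 4πR² = 4π(2.11×10¹⁰ m)² = 5.59467×10²¹ m².
(b) P = σAT⁴ = 5.670×10⁻⁸×5.59467×10²¹×(2457)⁴ = 1.16×10²⁸ W.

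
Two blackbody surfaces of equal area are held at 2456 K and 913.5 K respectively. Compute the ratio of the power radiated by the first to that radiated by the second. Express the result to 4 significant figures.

With equal areas, P₁/P₂ = (T₁/T₂)⁴ = (2456/913.5)⁴ = 52.25.

P₁/P₂ ≈ 52.25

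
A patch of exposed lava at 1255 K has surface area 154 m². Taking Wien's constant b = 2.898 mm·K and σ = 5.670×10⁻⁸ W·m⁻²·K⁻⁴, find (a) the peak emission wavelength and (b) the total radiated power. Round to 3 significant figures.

λ_max ≈ 2.31×10³ nm; P ≈ 2.17×10⁷ W

(a) λ_max = b/T = 2.898×10⁻³/1255 = 2.309×10⁻⁶ m = 2.31×10³ nm.
Area A = 154 m².
(b) P = σAT⁴ = 5.670×10⁻⁸×154×(1255)⁴ = 2.17×10⁷ W.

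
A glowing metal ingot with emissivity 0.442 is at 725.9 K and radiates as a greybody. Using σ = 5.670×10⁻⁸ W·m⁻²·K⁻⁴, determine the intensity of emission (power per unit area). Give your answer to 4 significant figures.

I ≈ 6958 W/m²

Stefan–Boltzmann: I = εσT⁴ = 0.442 × 5.670×10⁻⁸ × (725.9)⁴ = 6958 W/m².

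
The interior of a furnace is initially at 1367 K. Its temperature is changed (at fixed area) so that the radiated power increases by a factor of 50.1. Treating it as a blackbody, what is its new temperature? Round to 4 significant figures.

T₂ ≈ 3637 K

P ∝ T⁴, so T₂/T₁ = (P₂/P₁)^(1/4) = (50.1)^(1/4) = 2.66048.
T₂ = 1367 × 2.66048 = 3637 K.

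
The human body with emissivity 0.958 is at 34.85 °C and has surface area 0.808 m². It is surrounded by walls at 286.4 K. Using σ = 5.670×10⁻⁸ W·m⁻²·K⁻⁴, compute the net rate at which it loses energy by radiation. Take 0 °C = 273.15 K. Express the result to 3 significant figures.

T = 34.85 °C + 273.15 = 308.00 K.
Area A = 0.808 m².
Net radiated power P_net = εσA(T⁴ − T₀⁴) = 0.958×5.670×10⁻⁸×0.808×(308.00⁴ − 286.4⁴).
T⁴ − T₀⁴ = 8.99918×10⁹ − 6.72809×10⁹ = 2.27109×10⁹ K⁴, so P_net = 99.7 W.

Net loss ≈ 99.7 W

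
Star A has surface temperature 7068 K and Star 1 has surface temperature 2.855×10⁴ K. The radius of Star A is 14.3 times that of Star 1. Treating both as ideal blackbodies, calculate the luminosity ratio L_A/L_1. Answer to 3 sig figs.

L ∝ R²T⁴, so L_A/L_1 = (R_A/R_1)²(T_A/T_1)⁴ = (14.3)² × (7068/2.855×10⁴)⁴ = 204.49 × 3.75631×10⁻³ = 0.768.

L_A/L_1 ≈ 0.768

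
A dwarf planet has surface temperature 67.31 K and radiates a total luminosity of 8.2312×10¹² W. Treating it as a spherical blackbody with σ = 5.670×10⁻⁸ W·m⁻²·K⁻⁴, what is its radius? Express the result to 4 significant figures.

L = 4πR²σT⁴ ⇒ R = √(L/(4πσT⁴)).
σT⁴ = 1.16386 W/m², so R = √(8.2312×10¹²/(4π×1.16386)) = 7.502×10⁵ m.

R ≈ 7.502×10⁵ m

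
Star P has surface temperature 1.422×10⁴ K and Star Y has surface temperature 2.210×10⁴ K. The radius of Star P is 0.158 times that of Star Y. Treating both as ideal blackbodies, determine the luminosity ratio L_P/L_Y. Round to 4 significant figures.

L_P/L_Y ≈ 4.279×10⁻³

L ∝ R²T⁴, so L_P/L_Y = (R_P/R_Y)²(T_P/T_Y)⁴ = (0.158)² × (1.422×10⁴/2.210×10⁴)⁴ = 0.024964 × 0.171407 = 4.279×10⁻³.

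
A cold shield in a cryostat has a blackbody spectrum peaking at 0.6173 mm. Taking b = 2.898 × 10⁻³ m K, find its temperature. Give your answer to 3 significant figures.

Wien's law gives T = b/λ_max = (2.898×10⁻³ m·K)/(6.173×10⁻⁴ m) = 4.69 K.

T ≈ 4.69 K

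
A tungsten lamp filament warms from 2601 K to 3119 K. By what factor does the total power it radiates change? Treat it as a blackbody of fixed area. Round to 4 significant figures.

P₂/P₁ ≈ 2.068

P ∝ T⁴, so P₂/P₁ = (T₂/T₁)⁴ = (3119/2601)⁴ = (1.19915)⁴ = 2.068.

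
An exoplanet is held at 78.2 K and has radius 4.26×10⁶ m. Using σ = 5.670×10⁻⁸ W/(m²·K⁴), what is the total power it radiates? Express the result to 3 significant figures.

P ≈ 4.84×10¹⁴ W

Surface area A = 4πR² = 4π(4.26×10⁶ m)² = 2.28049×10¹⁴ m².
P = σAT⁴ = 5.670×10⁻⁸ × 2.28049×10¹⁴ × (78.2)⁴ = 4.84×10¹⁴ W.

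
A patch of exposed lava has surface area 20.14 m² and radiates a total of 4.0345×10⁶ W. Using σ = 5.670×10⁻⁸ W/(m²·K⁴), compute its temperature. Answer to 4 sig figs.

Area A = 20.14 m².
P = σAT⁴ ⇒ T = (P/(σA))^(1/4) = (4.0345×10⁶/(5.670×10⁻⁸×20.14))^(1/4) = 1371 K.

T ≈ 1371 K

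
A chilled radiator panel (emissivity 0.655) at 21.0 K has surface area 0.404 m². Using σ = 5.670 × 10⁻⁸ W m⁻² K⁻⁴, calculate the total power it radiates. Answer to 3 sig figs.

P ≈ 2.92×10⁻³ W

Area A = 0.404 m².
P = εσAT⁴ = 0.655 × 5.670×10⁻⁸ × 0.404 × (21.0)⁴ = 2.92×10⁻³ W.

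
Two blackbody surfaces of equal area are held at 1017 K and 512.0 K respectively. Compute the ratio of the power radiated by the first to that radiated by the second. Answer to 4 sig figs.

With equal areas, P₁/P₂ = (T₁/T₂)⁴ = (1017/512.0)⁴ = 15.57.

P₁/P₂ ≈ 15.57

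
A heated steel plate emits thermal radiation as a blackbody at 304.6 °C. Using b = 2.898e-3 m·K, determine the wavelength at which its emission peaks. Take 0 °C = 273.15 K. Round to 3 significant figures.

λ_max ≈ 5.02 μm

T = 304.6 °C + 273.15 = 577.75 K.
Wien's displacement law: λ_max = b/T = (2.898×10⁻³ m·K)/(577.75 K) = 5.016×10⁻⁶ m.
That is 5.02 μm, in the infrared range.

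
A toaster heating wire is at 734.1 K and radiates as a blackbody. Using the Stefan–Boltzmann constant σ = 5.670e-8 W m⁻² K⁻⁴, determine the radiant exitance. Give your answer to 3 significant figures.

I ≈ 1.65×10⁴ W/m²

Stefan–Boltzmann: I = σT⁴ = 5.670×10⁻⁸ × (734.1)⁴ = 1.65×10⁴ W/m².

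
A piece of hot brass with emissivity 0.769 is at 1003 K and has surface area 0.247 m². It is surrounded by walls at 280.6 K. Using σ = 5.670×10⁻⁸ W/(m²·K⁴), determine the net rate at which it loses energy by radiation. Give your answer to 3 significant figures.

Net loss ≈ 1.08×10⁴ W

Area A = 0.247 m².
Net radiated power P_net = εσA(T⁴ − T₀⁴) = 0.769×5.670×10⁻⁸×0.247×(1003⁴ − 280.6⁴).
T⁴ − T₀⁴ = 1.01205×10¹² − 6.19941×10⁹ = 1.00585×10¹² K⁴, so P_net = 1.08×10⁴ W.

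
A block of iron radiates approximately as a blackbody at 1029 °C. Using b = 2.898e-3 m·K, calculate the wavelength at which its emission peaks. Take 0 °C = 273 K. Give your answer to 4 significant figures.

λ_max ≈ 2226 nm

T = 1029 °C + 273 = 1302 K.
Wien's displacement law: λ_max = b/T = (2.898×10⁻³ m·K)/(1302 K) = 2.2258×10⁻⁶ m.
That is 2226 nm, in the infrared range.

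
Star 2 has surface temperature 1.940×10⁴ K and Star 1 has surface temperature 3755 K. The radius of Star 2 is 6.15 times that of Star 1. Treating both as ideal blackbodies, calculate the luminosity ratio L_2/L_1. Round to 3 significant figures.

L_2/L_1 ≈ 2.69×10⁴

L ∝ R²T⁴, so L_2/L_1 = (R_2/R_1)²(T_2/T_1)⁴ = (6.15)² × (1.940×10⁴/3755)⁴ = 37.8225 × 712.471 = 2.69×10⁴.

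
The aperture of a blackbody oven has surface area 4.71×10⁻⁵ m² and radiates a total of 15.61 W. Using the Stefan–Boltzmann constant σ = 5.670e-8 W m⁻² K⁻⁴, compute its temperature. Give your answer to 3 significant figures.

Area A = 4.71×10⁻⁵ m².
P = σAT⁴ ⇒ T = (P/(σA))^(1/4) = (15.61/(5.670×10⁻⁸×4.71×10⁻⁵))^(1/4) = 1.55×10³ K.

T ≈ 1.55×10³ K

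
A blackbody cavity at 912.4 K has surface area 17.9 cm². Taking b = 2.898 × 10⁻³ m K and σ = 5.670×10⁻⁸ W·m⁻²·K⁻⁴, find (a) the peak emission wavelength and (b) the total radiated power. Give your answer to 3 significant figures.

(a) λ_max = b/T = 2.898×10⁻³/912.4 = 3.176×10⁻⁶ m = 3.18 μm.
Area A = 17.9 cm² = 1.79×10⁻³ m².
(b) P = σAT⁴ = 5.670×10⁻⁸×1.79×10⁻³×(912.4)⁴ = 70.3 W.

λ_max ≈ 3.18 μm; P ≈ 70.3 W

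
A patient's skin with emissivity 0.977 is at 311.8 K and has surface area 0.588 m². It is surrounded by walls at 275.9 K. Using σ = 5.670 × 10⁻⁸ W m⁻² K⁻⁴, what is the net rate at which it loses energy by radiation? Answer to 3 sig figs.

Area A = 0.588 m².
Net radiated power P_net = εσA(T⁴ − T₀⁴) = 0.977×5.670×10⁻⁸×0.588×(311.8⁴ − 275.9⁴).
T⁴ − T₀⁴ = 9.45158×10⁹ − 5.79438×10⁹ = 3.65720×10⁹ K⁴, so P_net = 119 W.

Net loss ≈ 119 W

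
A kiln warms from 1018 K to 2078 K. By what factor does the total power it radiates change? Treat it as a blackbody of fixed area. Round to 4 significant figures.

P₂/P₁ ≈ 17.36

P ∝ T⁴, so P₂/P₁ = (T₂/T₁)⁴ = (2078/1018)⁴ = (2.04126)⁴ = 17.36.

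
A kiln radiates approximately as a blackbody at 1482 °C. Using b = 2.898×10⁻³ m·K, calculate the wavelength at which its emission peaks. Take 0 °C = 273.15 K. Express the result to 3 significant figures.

T = 1482 °C + 273.15 = 1755.15 K.
Wien's displacement law: λ_max = b/T = (2.898×10⁻³ m·K)/(1755.15 K) = 1.651×10⁻⁶ m.
That is 1.65×10³ nm, in the infrared range.

λ_max ≈ 1.65×10³ nm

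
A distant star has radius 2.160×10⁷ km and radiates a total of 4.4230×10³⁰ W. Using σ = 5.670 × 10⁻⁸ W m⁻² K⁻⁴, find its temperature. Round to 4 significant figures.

T ≈ 1.074×10⁴ K

Surface area A = 4πR² = 4π(2.160×10¹⁰ m)² = 5.86297×10²¹ m².
P = σAT⁴ ⇒ T = (P/(σA))^(1/4) = (4.4230×10³⁰/(5.670×10⁻⁸×5.86297×10²¹))^(1/4) = 1.074×10⁴ K.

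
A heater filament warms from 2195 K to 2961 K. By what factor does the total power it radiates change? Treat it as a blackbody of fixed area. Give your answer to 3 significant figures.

P₂/P₁ ≈ 3.31

P ∝ T⁴, so P₂/P₁ = (T₂/T₁)⁴ = (2961/2195)⁴ = (1.34897)⁴ = 3.31.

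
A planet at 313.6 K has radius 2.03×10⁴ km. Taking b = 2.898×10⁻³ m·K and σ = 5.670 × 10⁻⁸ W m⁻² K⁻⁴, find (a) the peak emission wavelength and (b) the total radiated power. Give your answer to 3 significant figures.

(a) λ_max = b/T = 2.898×10⁻³/313.6 = 9.241×10⁻⁶ m = 9.24 μm.
Surface area A = 4πR² = 4π(2.03×10⁷ m)² = 5.17848×10¹⁵ m².
(b) P = σAT⁴ = 5.670×10⁻⁸×5.17848×10¹⁵×(313.6)⁴ = 2.84×10¹⁸ W.

λ_max ≈ 9.24 μm; P ≈ 2.84×10¹⁸ W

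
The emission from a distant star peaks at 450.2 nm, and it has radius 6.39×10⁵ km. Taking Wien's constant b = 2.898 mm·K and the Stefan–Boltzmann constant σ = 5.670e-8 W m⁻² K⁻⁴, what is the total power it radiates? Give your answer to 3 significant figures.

Wien's law: T = b/λ_max = 2.898×10⁻³/4.502×10⁻⁷ = 6437.14 K.
Surface area A = 4πR² = 4π(6.39×10⁸ m)² = 5.13111×10¹⁸ m².
Then P = σAT⁴ = 5.670×10⁻⁸×5.13111×10¹⁸×(6437.14)⁴ = 5.00×10²⁶ W.

P ≈ 5.00×10²⁶ W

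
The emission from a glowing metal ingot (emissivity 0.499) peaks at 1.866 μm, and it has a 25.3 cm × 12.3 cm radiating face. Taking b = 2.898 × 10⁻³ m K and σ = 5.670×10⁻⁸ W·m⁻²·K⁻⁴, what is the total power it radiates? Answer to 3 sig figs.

P ≈ 5.12×10³ W

Wien's law: T = b/λ_max = 2.898×10⁻³/1.866×10⁻⁶ = 1553.05 K.
Area A = 0.253 × 0.123 = 0.031119 m².
Then P = εσAT⁴ = 0.499×5.670×10⁻⁸×0.031119×(1553.05)⁴ = 5.12×10³ W.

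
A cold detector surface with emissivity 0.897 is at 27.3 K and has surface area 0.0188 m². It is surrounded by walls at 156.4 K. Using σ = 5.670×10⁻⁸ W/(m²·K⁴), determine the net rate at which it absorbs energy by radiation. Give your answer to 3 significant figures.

Net gain ≈ 0.572 W

Area A = 0.0188 m².
Net radiated power P_net = εσA(T⁴ − T₀⁴) = 0.897×5.670×10⁻⁸×0.0188×(27.3⁴ − 156.4⁴).
T⁴ − T₀⁴ = 5.55457×10⁵ − 5.98339×10⁸ = -5.97784×10⁸ K⁴, so P_net = -0.572 W — negative, meaning a net gain of 0.572 W.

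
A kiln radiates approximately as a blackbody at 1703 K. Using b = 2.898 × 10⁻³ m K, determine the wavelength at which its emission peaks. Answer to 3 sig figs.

λ_max ≈ 1.70 μm

Wien's displacement law: λ_max = b/T = (2.898×10⁻³ m·K)/(1703 K) = 1.702×10⁻⁶ m.
That is 1.70 μm, in the infrared range.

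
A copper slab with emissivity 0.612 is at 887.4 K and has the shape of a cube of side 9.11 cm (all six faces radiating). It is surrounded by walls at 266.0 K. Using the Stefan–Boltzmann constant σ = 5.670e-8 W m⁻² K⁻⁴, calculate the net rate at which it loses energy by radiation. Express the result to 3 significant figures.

Area A = 6s² = 6×(0.0911 m)² = 0.0497953 m².
Net radiated power P_net = εσA(T⁴ − T₀⁴) = 0.612×5.670×10⁻⁸×0.0497953×(887.4⁴ − 266.0⁴).
T⁴ − T₀⁴ = 6.20123×10¹¹ − 5.00641×10⁹ = 6.15117×10¹¹ K⁴, so P_net = 1.06×10³ W.

Net loss ≈ 1.06×10³ W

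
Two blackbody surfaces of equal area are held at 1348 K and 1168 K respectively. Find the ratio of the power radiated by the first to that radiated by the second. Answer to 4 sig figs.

With equal areas, P₁/P₂ = (T₁/T₂)⁴ = (1348/1168)⁴ = 1.774.

P₁/P₂ ≈ 1.774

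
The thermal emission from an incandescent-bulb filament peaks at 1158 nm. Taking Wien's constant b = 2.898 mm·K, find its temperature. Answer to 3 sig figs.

T ≈ 2.50×10³ K

Wien's law gives T = b/λ_max = (2.898×10⁻³ m·K)/(1.158×10⁻⁶ m) = 2.50×10³ K.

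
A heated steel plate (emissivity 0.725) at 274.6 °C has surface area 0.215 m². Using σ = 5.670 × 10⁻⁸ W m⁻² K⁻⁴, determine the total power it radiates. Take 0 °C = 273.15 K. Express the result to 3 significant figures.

P ≈ 796 W

T = 274.6 °C + 273.15 = 547.75 K.
Area A = 0.215 m².
P = εσAT⁴ = 0.725 × 5.670×10⁻⁸ × 0.215 × (547.75)⁴ = 796 W.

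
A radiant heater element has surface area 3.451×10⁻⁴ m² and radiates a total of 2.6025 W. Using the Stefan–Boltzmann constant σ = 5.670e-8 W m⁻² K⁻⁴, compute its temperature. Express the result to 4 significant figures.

T ≈ 603.9 K

Area A = 3.451×10⁻⁴ m².
P = σAT⁴ ⇒ T = (P/(σA))^(1/4) = (2.6025/(5.670×10⁻⁸×3.451×10⁻⁴))^(1/4) = 603.9 K.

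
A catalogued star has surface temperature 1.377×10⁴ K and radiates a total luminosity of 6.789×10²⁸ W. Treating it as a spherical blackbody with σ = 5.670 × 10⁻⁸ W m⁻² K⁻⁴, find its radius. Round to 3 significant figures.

L = 4πR²σT⁴ ⇒ R = √(L/(4πσT⁴)).
σT⁴ = 2.03854×10⁹ W/m², so R = √(6.789×10²⁸/(4π×2.03854×10⁹)) = 1.63×10⁹ m.

R ≈ 1.63×10⁹ m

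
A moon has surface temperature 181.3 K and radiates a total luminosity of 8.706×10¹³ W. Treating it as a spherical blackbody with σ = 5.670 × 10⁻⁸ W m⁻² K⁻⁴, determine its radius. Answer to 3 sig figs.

R ≈ 3.36×10⁵ m

L = 4πR²σT⁴ ⇒ R = √(L/(4πσT⁴)).
σT⁴ = 61.2596 W/m², so R = √(8.706×10¹³/(4π×61.2596)) = 3.36×10⁵ m.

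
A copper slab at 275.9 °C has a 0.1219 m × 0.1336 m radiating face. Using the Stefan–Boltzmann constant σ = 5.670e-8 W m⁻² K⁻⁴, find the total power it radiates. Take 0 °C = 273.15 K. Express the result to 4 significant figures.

T = 275.9 °C + 273.15 = 549.05 K.
Area A = 0.1219 × 0.1336 = 0.0162858 m².
P = σAT⁴ = 5.670×10⁻⁸ × 0.0162858 × (549.05)⁴ = 83.92 W.

P ≈ 83.92 W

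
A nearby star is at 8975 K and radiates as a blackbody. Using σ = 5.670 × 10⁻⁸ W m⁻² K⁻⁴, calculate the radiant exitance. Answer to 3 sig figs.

I ≈ 3.68×10⁸ W/m²

Stefan–Boltzmann: I = σT⁴ = 5.670×10⁻⁸ × (8975)⁴ = 3.68×10⁸ W/m².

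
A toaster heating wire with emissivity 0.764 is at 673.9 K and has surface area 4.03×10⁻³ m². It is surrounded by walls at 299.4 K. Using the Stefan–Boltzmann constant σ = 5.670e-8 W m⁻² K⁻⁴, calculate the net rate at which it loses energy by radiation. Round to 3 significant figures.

Net loss ≈ 34.6 W

Area A = 4.03×10⁻³ m².
Net radiated power P_net = εσA(T⁴ − T₀⁴) = 0.764×5.670×10⁻⁸×4.03×10⁻³×(673.9⁴ − 299.4⁴).
T⁴ − T₀⁴ = 2.06244×10¹¹ − 8.03539×10⁹ = 1.98209×10¹¹ K⁴, so P_net = 34.6 W.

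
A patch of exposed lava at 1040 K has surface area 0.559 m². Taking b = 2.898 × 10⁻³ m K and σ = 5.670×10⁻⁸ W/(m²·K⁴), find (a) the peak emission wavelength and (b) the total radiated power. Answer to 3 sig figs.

λ_max ≈ 2.79 μm; P ≈ 3.71×10⁴ W

(a) λ_max = b/T = 2.898×10⁻³/1040 = 2.787×10⁻⁶ m = 2.79 μm.
Area A = 0.559 m².
(b) P = σAT⁴ = 5.670×10⁻⁸×0.559×(1040)⁴ = 3.71×10⁴ W.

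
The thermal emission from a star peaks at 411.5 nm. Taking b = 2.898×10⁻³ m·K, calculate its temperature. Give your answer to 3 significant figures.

T ≈ 7.04×10³ K

Wien's law gives T = b/λ_max = (2.898×10⁻³ m·K)/(4.115×10⁻⁷ m) = 7.04×10³ K.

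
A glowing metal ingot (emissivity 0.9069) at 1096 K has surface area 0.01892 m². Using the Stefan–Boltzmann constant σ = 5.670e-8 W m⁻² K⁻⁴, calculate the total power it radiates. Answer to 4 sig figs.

P ≈ 1404 W

Area A = 0.01892 m².
P = εσAT⁴ = 0.9069 × 5.670×10⁻⁸ × 0.01892 × (1096)⁴ = 1404 W.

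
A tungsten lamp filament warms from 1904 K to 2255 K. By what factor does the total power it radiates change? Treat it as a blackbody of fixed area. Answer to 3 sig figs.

P ∝ T⁴, so P₂/P₁ = (T₂/T₁)⁴ = (2255/1904)⁴ = (1.18435)⁴ = 1.97.

P₂/P₁ ≈ 1.97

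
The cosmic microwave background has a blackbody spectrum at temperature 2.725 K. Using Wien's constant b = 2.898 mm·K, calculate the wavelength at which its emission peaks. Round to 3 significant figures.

Wien's displacement law: λ_max = b/T = (2.898×10⁻³ m·K)/(2.725 K) = 1.063×10⁻³ m.
That is 1.06 mm, in the microwave range.

λ_max ≈ 1.06 mm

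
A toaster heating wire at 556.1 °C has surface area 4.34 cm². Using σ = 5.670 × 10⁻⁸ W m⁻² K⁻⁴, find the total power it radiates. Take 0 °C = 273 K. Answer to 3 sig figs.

T = 556.1 °C + 273 = 829.1 K.
Area A = 4.34 cm² = 4.34×10⁻⁴ m².
P = σAT⁴ = 5.670×10⁻⁸ × 4.34×10⁻⁴ × (829.1)⁴ = 11.6 W.

P ≈ 11.6 W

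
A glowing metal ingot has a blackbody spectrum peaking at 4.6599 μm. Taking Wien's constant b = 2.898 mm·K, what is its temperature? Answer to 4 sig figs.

Wien's law gives T = b/λ_max = (2.898×10⁻³ m·K)/(4.6599×10⁻⁶ m) = 621.9 K.

T ≈ 621.9 K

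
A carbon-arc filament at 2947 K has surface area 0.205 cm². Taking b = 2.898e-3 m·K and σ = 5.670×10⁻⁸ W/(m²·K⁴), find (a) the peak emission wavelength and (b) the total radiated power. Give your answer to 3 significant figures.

λ_max ≈ 0.983 μm; P ≈ 87.7 W

(a) λ_max = b/T = 2.898×10⁻³/2947 = 9.834×10⁻⁷ m = 0.983 μm.
Area A = 0.205 cm² = 2.05×10⁻⁵ m².
(b) P = σAT⁴ = 5.670×10⁻⁸×2.05×10⁻⁵×(2947)⁴ = 87.7 W.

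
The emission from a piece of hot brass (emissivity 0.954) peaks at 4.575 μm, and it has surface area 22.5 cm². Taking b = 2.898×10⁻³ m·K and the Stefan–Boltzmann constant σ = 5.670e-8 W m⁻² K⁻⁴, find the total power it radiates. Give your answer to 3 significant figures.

P ≈ 19.6 W

Wien's law: T = b/λ_max = 2.898×10⁻³/4.575×10⁻⁶ = 633.443 K.
Area A = 22.5 cm² = 2.25×10⁻³ m².
Then P = εσAT⁴ = 0.954×5.670×10⁻⁸×2.25×10⁻³×(633.443)⁴ = 19.6 W.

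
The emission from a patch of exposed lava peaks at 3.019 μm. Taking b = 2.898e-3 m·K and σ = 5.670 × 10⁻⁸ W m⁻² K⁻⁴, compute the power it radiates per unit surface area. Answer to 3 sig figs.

Wien's law: T = b/λ_max = 2.898×10⁻³/3.019×10⁻⁶ = 959.921 K.
Then I = σT⁴ = 5.670×10⁻⁸×(959.921)⁴ = 4.81×10⁴ W/m².

I ≈ 4.81×10⁴ W/m²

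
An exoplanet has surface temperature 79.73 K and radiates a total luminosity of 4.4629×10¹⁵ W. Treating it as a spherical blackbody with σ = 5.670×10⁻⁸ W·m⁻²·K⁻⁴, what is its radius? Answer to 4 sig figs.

L = 4πR²σT⁴ ⇒ R = √(L/(4πσT⁴)).
σT⁴ = 2.29124 W/m², so R = √(4.4629×10¹⁵/(4π×2.29124)) = 1.245×10⁷ m.

R ≈ 1.245×10⁷ m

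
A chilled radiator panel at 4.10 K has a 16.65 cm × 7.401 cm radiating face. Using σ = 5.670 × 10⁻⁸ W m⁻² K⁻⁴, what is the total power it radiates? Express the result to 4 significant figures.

P ≈ 1.974×10⁻⁷ W

Area A = 0.1665 × 0.07401 = 0.0123227 m².
P = σAT⁴ = 5.670×10⁻⁸ × 0.0123227 × (4.10)⁴ = 1.974×10⁻⁷ W.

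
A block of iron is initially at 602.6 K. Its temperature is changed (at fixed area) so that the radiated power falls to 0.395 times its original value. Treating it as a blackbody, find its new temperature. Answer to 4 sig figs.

P ∝ T⁴, so T₂/T₁ = (P₂/P₁)^(1/4) = (0.395)^(1/4) = 0.792774.
T₂ = 602.6 × 0.792774 = 477.7 K.

T₂ ≈ 477.7 K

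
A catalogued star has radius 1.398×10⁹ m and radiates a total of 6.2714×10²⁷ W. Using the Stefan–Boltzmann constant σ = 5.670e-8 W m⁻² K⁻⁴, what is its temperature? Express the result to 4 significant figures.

Surface area A = 4πR² = 4π(1.398×10⁹ m)² = 2.45598×10¹⁹ m².
P = σAT⁴ ⇒ T = (P/(σA))^(1/4) = (6.2714×10²⁷/(5.670×10⁻⁸×2.45598×10¹⁹))^(1/4) = 8192 K.

T ≈ 8192 K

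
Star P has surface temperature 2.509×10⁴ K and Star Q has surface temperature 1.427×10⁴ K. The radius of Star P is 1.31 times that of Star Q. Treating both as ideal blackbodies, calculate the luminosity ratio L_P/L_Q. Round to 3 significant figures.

L ∝ R²T⁴, so L_P/L_Q = (R_P/R_Q)²(T_P/T_Q)⁴ = (1.31)² × (2.509×10⁴/1.427×10⁴)⁴ = 1.7161 × 9.55667 = 16.4.

L_P/L_Q ≈ 16.4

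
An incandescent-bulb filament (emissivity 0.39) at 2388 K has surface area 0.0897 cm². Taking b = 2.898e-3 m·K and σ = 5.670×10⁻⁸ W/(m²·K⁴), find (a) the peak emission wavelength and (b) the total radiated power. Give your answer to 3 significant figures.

λ_max ≈ 1.21 μm; P ≈ 6.45 W

(a) λ_max = b/T = 2.898×10⁻³/2388 = 1.214×10⁻⁶ m = 1.21 μm.
Area A = 0.0897 cm² = 8.97×10⁻⁶ m².
(b) P = εσAT⁴ = 0.39×5.670×10⁻⁸×8.97×10⁻⁶×(2388)⁴ = 6.45 W.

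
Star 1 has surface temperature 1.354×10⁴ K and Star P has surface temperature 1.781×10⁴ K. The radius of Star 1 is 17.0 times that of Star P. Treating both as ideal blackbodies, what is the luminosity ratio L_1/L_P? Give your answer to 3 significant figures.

L_1/L_P ≈ 96.5

L ∝ R²T⁴, so L_1/L_P = (R_1/R_P)²(T_1/T_P)⁴ = (17.0)² × (1.354×10⁴/1.781×10⁴)⁴ = 289 × 0.334056 = 96.5.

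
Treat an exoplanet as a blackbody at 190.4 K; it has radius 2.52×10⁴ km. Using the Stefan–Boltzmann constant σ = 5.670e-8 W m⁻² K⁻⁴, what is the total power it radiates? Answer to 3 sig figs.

Surface area A = 4πR² = 4π(2.52×10⁷ m)² = 7.98015×10¹⁵ m².
P = σAT⁴ = 5.670×10⁻⁸ × 7.98015×10¹⁵ × (190.4)⁴ = 5.95×10¹⁷ W.

P ≈ 5.95×10¹⁷ W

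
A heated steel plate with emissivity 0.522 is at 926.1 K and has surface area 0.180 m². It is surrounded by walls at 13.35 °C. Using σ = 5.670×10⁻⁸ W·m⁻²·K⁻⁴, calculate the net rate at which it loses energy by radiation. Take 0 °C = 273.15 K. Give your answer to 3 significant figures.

Surroundings: T = 13.35 °C + 273.15 = 286.50 K.
Area A = 0.180 m².
Net radiated power P_net = εσA(T⁴ − T₀⁴) = 0.522×5.670×10⁻⁸×0.180×(926.1⁴ − 286.50⁴).
T⁴ − T₀⁴ = 7.35583×10¹¹ − 6.73750×10⁹ = 7.28846×10¹¹ K⁴, so P_net = 3.88×10³ W.

Net loss ≈ 3.88×10³ W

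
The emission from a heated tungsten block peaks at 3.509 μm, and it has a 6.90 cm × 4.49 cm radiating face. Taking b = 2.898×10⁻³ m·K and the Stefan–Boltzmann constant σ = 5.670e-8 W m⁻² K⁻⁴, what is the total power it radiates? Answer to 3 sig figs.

P ≈ 81.7 W

Wien's law: T = b/λ_max = 2.898×10⁻³/3.509×10⁻⁶ = 825.876 K.
Area A = 0.0690 × 0.0449 = 3.0981×10⁻³ m².
Then P = σAT⁴ = 5.670×10⁻⁸×3.0981×10⁻³×(825.876)⁴ = 81.7 W.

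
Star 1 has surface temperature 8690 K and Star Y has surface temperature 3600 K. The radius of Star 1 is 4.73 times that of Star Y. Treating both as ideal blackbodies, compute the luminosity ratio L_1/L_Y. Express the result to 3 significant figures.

L_1/L_Y ≈ 760

L ∝ R²T⁴, so L_1/L_Y = (R_1/R_Y)²(T_1/T_Y)⁴ = (4.73)² × (8690/3600)⁴ = 22.3729 × 33.9523 = 760.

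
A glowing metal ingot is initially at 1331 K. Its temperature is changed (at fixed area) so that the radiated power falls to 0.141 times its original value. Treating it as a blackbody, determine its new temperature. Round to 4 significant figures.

T₂ ≈ 815.6 K

P ∝ T⁴, so T₂/T₁ = (P₂/P₁)^(1/4) = (0.141)^(1/4) = 0.612780.
T₂ = 1331 × 0.612780 = 815.6 K.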